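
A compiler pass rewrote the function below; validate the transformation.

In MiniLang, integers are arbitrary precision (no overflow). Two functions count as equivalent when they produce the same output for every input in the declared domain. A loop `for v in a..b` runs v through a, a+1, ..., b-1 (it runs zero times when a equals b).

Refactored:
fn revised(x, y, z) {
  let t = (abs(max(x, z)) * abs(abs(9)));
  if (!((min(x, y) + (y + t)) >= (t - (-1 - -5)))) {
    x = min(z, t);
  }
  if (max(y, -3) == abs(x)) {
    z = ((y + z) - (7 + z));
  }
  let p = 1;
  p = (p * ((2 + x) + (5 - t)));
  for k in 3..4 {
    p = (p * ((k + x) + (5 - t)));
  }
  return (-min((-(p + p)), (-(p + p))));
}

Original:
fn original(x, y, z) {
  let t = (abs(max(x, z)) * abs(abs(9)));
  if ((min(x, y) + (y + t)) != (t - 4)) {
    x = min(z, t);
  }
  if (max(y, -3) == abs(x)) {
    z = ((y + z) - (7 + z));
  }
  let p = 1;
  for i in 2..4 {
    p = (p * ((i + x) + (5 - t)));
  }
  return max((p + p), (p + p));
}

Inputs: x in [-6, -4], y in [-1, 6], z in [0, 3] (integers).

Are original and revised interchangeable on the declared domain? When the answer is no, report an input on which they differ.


Run the pair on x=-6, y=3, z=0.
original: t := 0 | ((min(x, y) + (y + t)) != (t - 4)): true | x := 0 | (max(y, -3) == abs(x)): false | p := 1 | iter i=2: | p := 7 | iter i=3: | p := 56 | result 112
revised: t := 0 | (!((min(x, y) + (y + t)) >= (t - (-1 - -5)))): false | (max(y, -3) == abs(x)): false | p := 1 | p := 1 | iter k=3: | p := 2 | result 4
112 != 4, so the rewrite changes behavior.
verdict: not equivalent; witness: x=-6, y=3, z=0


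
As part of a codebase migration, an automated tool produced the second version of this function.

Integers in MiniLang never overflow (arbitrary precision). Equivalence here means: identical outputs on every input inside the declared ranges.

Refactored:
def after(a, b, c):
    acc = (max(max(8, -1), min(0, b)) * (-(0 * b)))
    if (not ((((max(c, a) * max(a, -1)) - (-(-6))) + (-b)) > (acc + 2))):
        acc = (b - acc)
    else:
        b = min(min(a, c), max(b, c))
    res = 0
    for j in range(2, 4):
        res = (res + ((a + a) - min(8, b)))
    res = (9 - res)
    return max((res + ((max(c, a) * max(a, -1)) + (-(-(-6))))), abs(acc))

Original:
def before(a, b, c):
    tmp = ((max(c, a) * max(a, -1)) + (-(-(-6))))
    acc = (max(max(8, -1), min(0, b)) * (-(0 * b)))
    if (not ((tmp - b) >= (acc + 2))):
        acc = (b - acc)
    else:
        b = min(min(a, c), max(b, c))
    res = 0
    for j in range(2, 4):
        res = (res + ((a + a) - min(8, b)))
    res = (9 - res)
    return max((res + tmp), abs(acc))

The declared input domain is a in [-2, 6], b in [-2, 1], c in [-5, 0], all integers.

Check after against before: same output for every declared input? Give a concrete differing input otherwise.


Input a=3, b=1, c=-5: 0 from before versus 2 from after.
verdict: not equivalent; witness: a=3, b=1, c=-5


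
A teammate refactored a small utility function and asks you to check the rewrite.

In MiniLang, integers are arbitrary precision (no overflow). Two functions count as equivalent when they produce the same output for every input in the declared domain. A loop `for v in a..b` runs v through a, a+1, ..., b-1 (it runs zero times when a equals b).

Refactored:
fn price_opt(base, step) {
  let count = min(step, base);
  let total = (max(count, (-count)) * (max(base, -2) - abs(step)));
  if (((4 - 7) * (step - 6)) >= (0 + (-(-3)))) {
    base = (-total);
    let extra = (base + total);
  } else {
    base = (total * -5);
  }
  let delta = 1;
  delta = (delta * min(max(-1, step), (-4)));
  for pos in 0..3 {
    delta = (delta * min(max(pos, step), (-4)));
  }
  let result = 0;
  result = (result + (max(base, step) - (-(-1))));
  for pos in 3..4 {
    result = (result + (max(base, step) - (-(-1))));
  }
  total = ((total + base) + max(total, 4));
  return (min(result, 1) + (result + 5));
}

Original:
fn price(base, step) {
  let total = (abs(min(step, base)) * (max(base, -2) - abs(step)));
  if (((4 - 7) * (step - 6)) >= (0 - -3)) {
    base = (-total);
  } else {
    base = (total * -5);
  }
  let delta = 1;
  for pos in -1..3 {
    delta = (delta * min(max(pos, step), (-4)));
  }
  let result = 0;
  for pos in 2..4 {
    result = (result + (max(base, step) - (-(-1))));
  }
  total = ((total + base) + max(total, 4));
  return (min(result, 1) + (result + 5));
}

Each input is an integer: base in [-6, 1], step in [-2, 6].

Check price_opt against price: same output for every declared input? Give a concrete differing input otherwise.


Side by side, the visible changes include: statement counts differ, and constant usage differs, and min/max/abs usage differs, and local variable names differ, and loop structure differs, and arithmetic usage differs.
One worked example (base=-4, step=2) — price: total becomes -16; next (((4 - 7) * (step - 6)) >= (0 - -3)) evaluates to true; next base becomes 16; next delta becomes 1; next at pos=-1:; next delta becomes -4; next at pos=0:; next delta becomes 16; next at pos=1:; next delta becomes -64; next at pos=2:; next delta becomes 256; next result becomes 0; next at pos=2:; next result becomes 15; next at pos=3:; next result becomes 30; next total becomes 4; next final value 36; price_opt: count becomes -4; next total becomes -16; next (((4 - 7) * (step - 6)) >= (0 + (-(-3)))) evaluates to true; next base becomes 16; next extra becomes 0; next delta becomes 1; next delta becomes -4; next at pos=0:; next delta becomes 16; next at pos=1:; next delta becomes -64; next at pos=2:; next delta becomes 256; next result becomes 0; next result becomes 15; next at pos=3:; next result becomes 30; next total becomes 4; next final value 36; agreement on 36.
An exhaustive pass over the 72 declared inputs shows identical outputs.
verdict: equivalent


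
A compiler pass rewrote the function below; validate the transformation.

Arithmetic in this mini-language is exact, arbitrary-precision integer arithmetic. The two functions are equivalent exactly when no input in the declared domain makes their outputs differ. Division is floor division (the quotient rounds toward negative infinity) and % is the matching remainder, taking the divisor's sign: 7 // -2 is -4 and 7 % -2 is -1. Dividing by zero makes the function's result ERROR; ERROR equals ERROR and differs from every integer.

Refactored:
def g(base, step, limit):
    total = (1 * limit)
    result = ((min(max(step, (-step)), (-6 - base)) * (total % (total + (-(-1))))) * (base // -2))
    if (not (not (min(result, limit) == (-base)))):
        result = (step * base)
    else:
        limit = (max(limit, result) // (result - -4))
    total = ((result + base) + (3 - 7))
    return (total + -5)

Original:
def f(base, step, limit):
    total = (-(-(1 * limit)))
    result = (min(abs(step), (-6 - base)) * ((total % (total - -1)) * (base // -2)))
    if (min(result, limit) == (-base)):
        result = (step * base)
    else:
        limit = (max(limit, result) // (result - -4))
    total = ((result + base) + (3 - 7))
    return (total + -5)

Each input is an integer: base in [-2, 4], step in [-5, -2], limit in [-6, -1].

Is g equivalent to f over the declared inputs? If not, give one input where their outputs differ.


Side by side, the visible changes include: arithmetic usage differs, and boolean connective usage differs, and min/max/abs usage differs.
Tracing base=-2, step=-5, limit=-6: f: total becomes -6; next result becomes 4; next (min(result, limit) == (-base)) evaluates to false; next limit becomes 0; next total becomes -2; next final value -7 | g: total becomes -6; next result becomes 4; next (not (not (min(result, limit) == (-base)))) evaluates to false; next limit becomes 0; next total becomes -2; next final value -7 — matching result -7.
Across all 168 domain points the two functions coincide.
verdict: equivalent


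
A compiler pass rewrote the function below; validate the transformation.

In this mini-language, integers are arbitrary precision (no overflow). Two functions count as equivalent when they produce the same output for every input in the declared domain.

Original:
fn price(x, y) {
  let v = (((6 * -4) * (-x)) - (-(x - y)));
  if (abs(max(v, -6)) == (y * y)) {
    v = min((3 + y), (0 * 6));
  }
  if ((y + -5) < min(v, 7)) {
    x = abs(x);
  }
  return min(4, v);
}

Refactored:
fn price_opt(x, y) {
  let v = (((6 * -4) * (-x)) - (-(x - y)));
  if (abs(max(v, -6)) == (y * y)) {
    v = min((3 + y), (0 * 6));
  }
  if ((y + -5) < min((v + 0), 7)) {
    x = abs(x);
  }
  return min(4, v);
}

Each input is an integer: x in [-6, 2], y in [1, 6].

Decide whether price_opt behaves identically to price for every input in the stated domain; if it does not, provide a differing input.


This is a faithful refactor — constant usage differs; arithmetic usage differs, but the computed results match everywhere.
Spot check at x=-5, y=4 — price: v becomes -129; next (abs(max(v, -6)) == (y * y)) evaluates to false; next ((y + -5) < min(v, 7)) evaluates to false; next final value -129. price_opt: v becomes -129; next (abs(max(v, -6)) == (y * y)) evaluates to false; next ((y + -5) < min((v + 0), 7)) evaluates to false; next final value -129. Both give -129.
Checked all 54 inputs in the declared domain: the outputs agree on every one.
verdict: equivalent


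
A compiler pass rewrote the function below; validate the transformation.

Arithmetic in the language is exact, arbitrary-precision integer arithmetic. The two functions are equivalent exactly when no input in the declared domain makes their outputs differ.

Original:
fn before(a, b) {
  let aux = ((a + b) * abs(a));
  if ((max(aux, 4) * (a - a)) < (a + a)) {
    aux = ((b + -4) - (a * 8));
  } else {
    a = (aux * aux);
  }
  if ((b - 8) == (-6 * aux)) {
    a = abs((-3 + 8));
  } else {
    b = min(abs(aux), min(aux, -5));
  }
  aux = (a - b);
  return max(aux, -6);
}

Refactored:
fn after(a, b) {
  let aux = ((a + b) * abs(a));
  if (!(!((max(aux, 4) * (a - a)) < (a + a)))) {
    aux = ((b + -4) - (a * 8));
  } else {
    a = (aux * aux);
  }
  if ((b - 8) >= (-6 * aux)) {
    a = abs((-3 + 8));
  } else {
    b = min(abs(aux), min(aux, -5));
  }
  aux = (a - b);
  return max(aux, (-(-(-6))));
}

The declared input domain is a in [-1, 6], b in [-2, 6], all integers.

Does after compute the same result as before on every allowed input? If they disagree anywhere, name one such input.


Evaluate both at a=-1, b=3.
before: aux := 2 | ((max(aux, 4) * (a - a)) < (a + a)): false | a := 4 | ((b - 8) == (-6 * aux)): false | b := -5 | aux := 9 | result 9
after: aux := 2 | (!(!((max(aux, 4) * (a - a)) < (a + a)))): false | a := 4 | ((b - 8) >= (-6 * aux)): true | a := 5 | aux := 2 | result 2
9 != 2, so the rewrite changes behavior.
verdict: not equivalent; witness: a=-1, b=3


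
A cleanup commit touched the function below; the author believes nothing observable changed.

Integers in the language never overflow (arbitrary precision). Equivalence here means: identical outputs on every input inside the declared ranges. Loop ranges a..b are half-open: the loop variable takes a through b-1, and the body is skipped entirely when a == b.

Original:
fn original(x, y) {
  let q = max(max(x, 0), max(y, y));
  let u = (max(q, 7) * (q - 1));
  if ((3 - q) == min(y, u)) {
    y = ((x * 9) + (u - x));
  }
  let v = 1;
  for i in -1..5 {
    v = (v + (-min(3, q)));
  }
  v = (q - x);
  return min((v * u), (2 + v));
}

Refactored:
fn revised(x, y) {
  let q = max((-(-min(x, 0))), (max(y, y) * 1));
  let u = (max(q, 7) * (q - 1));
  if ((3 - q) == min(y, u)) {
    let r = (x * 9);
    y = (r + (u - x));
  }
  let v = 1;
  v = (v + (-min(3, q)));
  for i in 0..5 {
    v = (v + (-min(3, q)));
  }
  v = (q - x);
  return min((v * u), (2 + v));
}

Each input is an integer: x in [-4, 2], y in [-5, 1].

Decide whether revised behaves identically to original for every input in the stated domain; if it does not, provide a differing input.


Try x=-4, y=-5.
original: q becomes 0; next u becomes -7; next ((3 - q) == min(y, u)) evaluates to false; next v becomes 1; next at i=-1:; next v becomes 1; next at i=0:; next v becomes 1; next at i=1:; next v becomes 1; next at i=2:; next v becomes 1; next at i=3:; next v becomes 1; next at i=4:; next v becomes 1; next v becomes 4; next final value -28
revised: q becomes -4; next u becomes -35; next ((3 - q) == min(y, u)) evaluates to false; next v becomes 1; next v becomes 5; next at i=0:; next v becomes 9; next at i=1:; next v becomes 13; next at i=2:; next v becomes 17; next at i=3:; next v becomes 21; next at i=4:; next v becomes 25; next v becomes 0; next final value 0
-28 vs 0 — the two versions disagree here.
verdict: not equivalent; witness: x=-4, y=-5


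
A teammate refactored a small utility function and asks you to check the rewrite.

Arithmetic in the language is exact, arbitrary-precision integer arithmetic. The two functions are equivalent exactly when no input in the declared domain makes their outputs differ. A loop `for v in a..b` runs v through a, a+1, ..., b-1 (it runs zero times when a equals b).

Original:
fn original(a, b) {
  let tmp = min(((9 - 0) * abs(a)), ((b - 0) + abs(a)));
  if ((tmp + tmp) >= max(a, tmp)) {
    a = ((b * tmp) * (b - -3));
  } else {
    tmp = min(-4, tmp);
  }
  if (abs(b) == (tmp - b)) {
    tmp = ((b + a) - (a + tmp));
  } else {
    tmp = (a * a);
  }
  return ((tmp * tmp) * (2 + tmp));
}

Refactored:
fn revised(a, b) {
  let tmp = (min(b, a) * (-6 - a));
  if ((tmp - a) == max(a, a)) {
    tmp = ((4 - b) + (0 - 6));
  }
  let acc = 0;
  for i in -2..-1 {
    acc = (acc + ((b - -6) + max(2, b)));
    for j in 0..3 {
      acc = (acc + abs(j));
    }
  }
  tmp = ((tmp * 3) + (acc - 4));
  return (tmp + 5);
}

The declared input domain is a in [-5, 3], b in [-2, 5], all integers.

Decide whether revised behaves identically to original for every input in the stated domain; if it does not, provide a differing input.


Input a=-5, b=-2: 49248 from original versus 25 from revised.
verdict: not equivalent; witness: a=-5, b=-2


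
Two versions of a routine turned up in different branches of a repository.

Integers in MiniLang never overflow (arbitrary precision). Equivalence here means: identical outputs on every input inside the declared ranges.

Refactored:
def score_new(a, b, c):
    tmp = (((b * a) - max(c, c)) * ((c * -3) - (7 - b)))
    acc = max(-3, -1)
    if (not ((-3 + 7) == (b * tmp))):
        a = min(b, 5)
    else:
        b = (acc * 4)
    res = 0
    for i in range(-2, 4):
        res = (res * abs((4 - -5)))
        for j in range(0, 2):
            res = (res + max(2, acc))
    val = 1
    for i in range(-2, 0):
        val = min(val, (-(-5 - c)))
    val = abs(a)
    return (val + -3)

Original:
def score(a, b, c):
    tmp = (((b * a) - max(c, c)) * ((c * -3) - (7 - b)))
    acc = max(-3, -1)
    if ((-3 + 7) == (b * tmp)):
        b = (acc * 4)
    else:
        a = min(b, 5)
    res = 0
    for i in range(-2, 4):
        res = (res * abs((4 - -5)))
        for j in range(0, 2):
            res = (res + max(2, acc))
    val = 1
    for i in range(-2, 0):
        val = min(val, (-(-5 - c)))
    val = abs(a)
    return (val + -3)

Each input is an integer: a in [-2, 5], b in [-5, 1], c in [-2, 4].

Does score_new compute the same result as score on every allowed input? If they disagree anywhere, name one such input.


Comparing the listings, the differences include: boolean connective usage differs.
Spot check at a=3, b=-4, c=4 — score: tmp=368, then acc=-1, then ((-3 + 7) == (b * tmp)) is false, then a=-4, then res=0, then (i=-2), then res=0, then (j=0), then res=2, then (j=1), then res=4, then (i=-1), then res=36, then (j=0), then res=38, then (j=1), then res=40, then (i=0), then res=360, then (j=0), then res=362, then (j=1), then res=364, then (i=1), then res=3276, then (j=0), then res=3278, then (j=1), then res=3280, then (i=2), then res=29520, then (j=0), then res=29522, then (j=1), then res=29524, then (i=3), then res=265716, then (j=0), then res=265718, then (j=1), then res=265720, then val=1, then (i=-2), then val=1, then (i=-1), then val=1, then val=4, then returns 1. score_new: tmp=368, then acc=-1, then (not ((-3 + 7) == (b * tmp))) is true, then a=-4, then res=0, then (i=-2), then res=0, then (j=0), then res=2, then (j=1), then res=4, then (i=-1), then res=36, then (j=0), then res=38, then (j=1), then res=40, then (i=0), then res=360, then (j=0), then res=362, then (j=1), then res=364, then (i=1), then res=3276, then (j=0), then res=3278, then (j=1), then res=3280, then (i=2), then res=29520, then (j=0), then res=29522, then (j=1), then res=29524, then (i=3), then res=265716, then (j=0), then res=265718, then (j=1), then res=265720, then val=1, then (i=-2), then val=1, then (i=-1), then val=1, then val=4, then returns 1. Both give 1.
An exhaustive pass over the 392 declared inputs shows identical outputs.
verdict: equivalent


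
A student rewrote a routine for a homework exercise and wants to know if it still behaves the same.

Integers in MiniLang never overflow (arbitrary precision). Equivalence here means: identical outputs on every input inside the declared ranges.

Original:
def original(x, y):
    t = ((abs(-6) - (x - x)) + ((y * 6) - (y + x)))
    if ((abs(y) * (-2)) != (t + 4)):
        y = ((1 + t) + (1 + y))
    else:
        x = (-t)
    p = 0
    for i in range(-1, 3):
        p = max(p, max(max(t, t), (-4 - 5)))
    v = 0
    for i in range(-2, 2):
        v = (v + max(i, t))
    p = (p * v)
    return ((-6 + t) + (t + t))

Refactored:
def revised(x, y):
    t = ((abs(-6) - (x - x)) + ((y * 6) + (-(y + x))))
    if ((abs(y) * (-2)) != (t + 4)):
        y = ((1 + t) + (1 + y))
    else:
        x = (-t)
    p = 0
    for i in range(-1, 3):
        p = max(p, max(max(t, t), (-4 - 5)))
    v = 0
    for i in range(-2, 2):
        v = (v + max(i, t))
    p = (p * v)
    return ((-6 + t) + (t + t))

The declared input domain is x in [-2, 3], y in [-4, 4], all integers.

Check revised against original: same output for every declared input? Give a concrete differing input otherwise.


The two versions differ — the changes include arithmetic usage differs.
Spot check at x=1, y=-4 — original: t becomes -15; next ((abs(y) * (-2)) != (t + 4)) evaluates to true; next y becomes -17; next p becomes 0; next at i=-1:; next p becomes 0; next at i=0:; next p becomes 0; next at i=1:; next p becomes 0; next at i=2:; next p becomes 0; next v becomes 0; next at i=-2:; next v becomes -2; next at i=-1:; next v becomes -3; next at i=0:; next v becomes -3; next at i=1:; next v becomes -2; next p becomes 0; next final value -51. revised: t becomes -15; next ((abs(y) * (-2)) != (t + 4)) evaluates to true; next y becomes -17; next p becomes 0; next at i=-1:; next p becomes 0; next at i=0:; next p becomes 0; next at i=1:; next p becomes 0; next at i=2:; next p becomes 0; next v becomes 0; next at i=-2:; next v becomes -2; next at i=-1:; next v becomes -3; next at i=0:; next v becomes -3; next at i=1:; next v becomes -2; next p becomes 0; next final value -51. Both give -51.
Checked all 54 inputs in the declared domain: the outputs agree on every one.
verdict: equivalent


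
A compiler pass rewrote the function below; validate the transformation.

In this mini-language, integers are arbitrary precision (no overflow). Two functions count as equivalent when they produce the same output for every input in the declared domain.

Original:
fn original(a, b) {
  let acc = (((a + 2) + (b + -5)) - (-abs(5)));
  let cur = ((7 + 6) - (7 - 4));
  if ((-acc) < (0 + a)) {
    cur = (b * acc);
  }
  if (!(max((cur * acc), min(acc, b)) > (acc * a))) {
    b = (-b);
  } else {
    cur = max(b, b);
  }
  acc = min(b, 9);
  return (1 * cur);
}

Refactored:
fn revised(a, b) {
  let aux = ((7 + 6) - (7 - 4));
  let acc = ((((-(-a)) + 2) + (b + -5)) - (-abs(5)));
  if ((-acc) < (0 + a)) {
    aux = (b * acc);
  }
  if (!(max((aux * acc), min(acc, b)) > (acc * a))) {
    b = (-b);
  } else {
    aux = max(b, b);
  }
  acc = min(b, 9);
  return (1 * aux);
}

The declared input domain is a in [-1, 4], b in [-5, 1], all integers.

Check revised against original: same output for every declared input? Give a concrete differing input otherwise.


The two are interchangeable: local variable names differ, and every declared input agrees.
Tracing a=3, b=1: original: acc becomes 6; next cur becomes 10; next ((-acc) < (0 + a)) evaluates to true; next cur becomes 6; next (!(max((cur * acc), min(acc, b)) > (acc * a))) evaluates to false; next cur becomes 1; next acc becomes 1; next final value 1 | revised: aux becomes 10; next acc becomes 6; next ((-acc) < (0 + a)) evaluates to true; next aux becomes 6; next (!(max((aux * acc), min(acc, b)) > (acc * a))) evaluates to false; next aux becomes 1; next acc becomes 1; next final value 1 — matching result 1.
Checked all 42 inputs in the declared domain: the outputs agree on every one.
verdict: equivalent


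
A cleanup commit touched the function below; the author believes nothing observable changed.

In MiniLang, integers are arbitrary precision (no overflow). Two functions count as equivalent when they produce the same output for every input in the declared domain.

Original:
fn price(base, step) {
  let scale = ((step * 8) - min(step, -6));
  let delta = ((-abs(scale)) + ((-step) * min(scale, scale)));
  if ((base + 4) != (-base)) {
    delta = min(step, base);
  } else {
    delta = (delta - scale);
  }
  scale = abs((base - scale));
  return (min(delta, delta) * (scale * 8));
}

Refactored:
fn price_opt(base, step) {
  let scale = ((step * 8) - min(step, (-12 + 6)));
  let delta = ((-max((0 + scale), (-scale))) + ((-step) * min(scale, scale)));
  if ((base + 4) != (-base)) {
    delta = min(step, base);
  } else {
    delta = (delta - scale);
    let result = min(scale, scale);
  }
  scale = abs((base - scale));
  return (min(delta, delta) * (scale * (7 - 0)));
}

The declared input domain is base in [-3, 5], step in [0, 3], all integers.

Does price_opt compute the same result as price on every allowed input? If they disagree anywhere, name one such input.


The rewrite breaks on base=-3, step=0, where the results are -216 and -189.
price: scale = 6; delta = -6; ((base + 4) != (-base)) -> true; delta = -3; scale = 9; return -216
price_opt: scale = 6; delta = -6; ((base + 4) != (-base)) -> true; delta = -3; scale = 9; return -189
verdict: not equivalent; witness: base=-3, step=0


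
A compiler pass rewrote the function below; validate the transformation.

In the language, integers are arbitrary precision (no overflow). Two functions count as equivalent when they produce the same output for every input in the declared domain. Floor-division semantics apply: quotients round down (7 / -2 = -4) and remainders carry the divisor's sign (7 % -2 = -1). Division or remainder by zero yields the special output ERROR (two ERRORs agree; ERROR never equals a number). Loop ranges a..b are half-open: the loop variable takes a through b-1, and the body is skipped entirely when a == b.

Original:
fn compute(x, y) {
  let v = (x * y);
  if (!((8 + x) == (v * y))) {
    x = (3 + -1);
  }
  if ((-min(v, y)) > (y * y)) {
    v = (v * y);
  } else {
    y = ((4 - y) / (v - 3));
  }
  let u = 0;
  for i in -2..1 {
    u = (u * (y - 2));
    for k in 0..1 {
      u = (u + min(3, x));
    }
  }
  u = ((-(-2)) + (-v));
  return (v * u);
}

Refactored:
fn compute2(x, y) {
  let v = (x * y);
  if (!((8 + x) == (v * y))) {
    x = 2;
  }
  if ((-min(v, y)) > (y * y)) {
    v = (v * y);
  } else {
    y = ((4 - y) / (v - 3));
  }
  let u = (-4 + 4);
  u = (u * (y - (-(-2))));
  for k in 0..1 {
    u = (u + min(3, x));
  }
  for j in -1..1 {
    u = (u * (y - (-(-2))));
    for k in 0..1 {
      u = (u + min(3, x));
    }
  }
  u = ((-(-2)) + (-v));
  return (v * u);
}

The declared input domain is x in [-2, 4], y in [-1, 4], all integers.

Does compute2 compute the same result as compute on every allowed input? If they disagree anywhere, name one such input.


This is a faithful refactor — loop structure differs; arithmetic usage differs; local variable names differ; statement counts differ; min/max/abs usage differs; constant usage differs, but the computed results match everywhere.
One worked example (x=1, y=-1) — compute: v=-1, then (!((8 + x) == (v * y))) is true, then x=2, then ((-min(v, y)) > (y * y)) is false, then y=-2, then u=0, then (i=-2), then u=0, then (k=0), then u=2, then (i=-1), then u=-8, then (k=0), then u=-6, then (i=0), then u=24, then (k=0), then u=26, then u=3, then returns -3; compute2: v=-1, then (!((8 + x) == (v * y))) is true, then x=2, then ((-min(v, y)) > (y * y)) is false, then y=-2, then u=0, then u=0, then (k=0), then u=2, then (j=-1), then u=-8, then (k=0), then u=-6, then (j=0), then u=24, then (k=0), then u=26, then u=3, then returns -3; agreement on -3.
An exhaustive pass over the 42 declared inputs shows identical outputs.
verdict: equivalent


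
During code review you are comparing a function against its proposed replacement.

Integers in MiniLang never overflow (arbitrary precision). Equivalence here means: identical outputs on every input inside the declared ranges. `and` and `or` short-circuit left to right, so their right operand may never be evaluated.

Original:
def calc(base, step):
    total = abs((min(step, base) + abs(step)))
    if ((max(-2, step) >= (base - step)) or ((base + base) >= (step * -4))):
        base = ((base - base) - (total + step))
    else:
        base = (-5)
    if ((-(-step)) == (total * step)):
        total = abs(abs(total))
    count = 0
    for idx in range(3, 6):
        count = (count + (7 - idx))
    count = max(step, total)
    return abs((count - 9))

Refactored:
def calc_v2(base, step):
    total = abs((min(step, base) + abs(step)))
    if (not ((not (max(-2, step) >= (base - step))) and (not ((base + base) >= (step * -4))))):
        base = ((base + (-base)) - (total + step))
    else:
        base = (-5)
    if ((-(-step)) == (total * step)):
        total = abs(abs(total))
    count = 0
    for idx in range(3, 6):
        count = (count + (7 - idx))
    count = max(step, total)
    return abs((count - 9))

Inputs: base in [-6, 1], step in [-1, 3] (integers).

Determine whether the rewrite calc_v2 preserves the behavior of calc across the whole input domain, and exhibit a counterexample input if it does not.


The two versions differ — the changes include boolean connective usage differs, and arithmetic usage differs.
Spot check at base=0, step=3 — calc: total becomes 3; next ((max(-2, step) >= (base - step)) or ((base + base) >= (step * -4))) evaluates to true; next base becomes -6; next ((-(-step)) == (total * step)) evaluates to false; next count becomes 0; next at idx=3:; next count becomes 4; next at idx=4:; next count becomes 7; next at idx=5:; next count becomes 9; next count becomes 3; next final value 6. calc_v2: total becomes 3; next (not ((not (max(-2, step) >= (base - step))) and (not ((base + base) >= (step * -4))))) evaluates to true; next base becomes -6; next ((-(-step)) == (total * step)) evaluates to false; next count becomes 0; next at idx=3:; next count becomes 4; next at idx=4:; next count becomes 7; next at idx=5:; next count becomes 9; next count becomes 3; next final value 6. Both give 6.
An exhaustive pass over the 40 declared inputs shows identical outputs.
verdict: equivalent


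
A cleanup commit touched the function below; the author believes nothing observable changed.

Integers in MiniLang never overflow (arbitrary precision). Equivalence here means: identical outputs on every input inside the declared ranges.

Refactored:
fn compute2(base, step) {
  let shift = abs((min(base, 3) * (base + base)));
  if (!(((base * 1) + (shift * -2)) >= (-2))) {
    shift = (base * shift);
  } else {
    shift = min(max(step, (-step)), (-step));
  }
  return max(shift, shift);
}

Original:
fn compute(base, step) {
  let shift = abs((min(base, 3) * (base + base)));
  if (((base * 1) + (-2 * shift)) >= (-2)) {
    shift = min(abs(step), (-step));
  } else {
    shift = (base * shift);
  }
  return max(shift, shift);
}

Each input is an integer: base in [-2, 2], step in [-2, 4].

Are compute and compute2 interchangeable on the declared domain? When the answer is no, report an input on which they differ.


Side by side, the visible changes include: boolean connective usage differs, min/max/abs usage differs.
One worked example (base=0, step=-1) — compute: shift := 0 | (((base * 1) + (-2 * shift)) >= (-2)): true | shift := 1 | result 1; compute2: shift := 0 | (!(((base * 1) + (shift * -2)) >= (-2))): false | shift := 1 | result 1; agreement on 1.
Across all 35 domain points the two functions coincide.
verdict: equivalent


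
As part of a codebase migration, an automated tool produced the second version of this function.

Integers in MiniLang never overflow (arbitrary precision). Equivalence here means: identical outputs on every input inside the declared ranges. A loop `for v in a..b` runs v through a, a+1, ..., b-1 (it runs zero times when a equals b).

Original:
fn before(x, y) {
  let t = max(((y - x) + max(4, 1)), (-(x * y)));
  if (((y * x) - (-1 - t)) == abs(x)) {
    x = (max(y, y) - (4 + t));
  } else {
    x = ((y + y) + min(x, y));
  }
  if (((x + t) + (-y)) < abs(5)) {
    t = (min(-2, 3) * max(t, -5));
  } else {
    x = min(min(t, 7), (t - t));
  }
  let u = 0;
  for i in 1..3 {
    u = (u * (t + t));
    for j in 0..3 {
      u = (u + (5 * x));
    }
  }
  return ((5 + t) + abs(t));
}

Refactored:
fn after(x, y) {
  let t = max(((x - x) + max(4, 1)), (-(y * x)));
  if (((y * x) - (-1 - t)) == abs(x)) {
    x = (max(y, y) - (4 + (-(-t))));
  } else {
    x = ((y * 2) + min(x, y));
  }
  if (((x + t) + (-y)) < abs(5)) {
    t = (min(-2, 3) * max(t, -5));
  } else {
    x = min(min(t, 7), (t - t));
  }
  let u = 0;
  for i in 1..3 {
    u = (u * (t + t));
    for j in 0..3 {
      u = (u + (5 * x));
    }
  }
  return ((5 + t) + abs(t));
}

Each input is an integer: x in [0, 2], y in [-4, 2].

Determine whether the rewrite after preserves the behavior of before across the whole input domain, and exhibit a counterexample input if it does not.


x=0, y=1 yields 15 from before but 13 from after.
verdict: not equivalent; witness: x=0, y=1


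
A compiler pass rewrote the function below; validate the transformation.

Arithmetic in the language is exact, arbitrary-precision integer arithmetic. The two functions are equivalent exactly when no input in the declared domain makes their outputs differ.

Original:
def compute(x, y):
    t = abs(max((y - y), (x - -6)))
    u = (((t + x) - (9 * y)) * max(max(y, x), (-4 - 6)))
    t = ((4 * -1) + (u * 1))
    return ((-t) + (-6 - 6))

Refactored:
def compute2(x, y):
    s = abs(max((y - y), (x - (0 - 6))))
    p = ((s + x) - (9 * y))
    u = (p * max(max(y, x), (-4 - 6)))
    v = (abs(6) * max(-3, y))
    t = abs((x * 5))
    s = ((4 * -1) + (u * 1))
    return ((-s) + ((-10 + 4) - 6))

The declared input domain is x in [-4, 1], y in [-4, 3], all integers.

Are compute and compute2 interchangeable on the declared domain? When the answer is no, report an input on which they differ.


Comparing the listings, the differences include: min/max/abs usage differs, constant usage differs, arithmetic usage differs, statement counts differ, local variable names differ.
As a probe, take x=-3, y=-2: compute runs t=3, then u=-36, then t=-40, then returns 28; compute2 runs s=3, then p=18, then u=-36, then v=-12, then t=15, then s=-40, then returns 28; both end at 28.
An exhaustive pass over the 48 declared inputs shows identical outputs.
verdict: equivalent


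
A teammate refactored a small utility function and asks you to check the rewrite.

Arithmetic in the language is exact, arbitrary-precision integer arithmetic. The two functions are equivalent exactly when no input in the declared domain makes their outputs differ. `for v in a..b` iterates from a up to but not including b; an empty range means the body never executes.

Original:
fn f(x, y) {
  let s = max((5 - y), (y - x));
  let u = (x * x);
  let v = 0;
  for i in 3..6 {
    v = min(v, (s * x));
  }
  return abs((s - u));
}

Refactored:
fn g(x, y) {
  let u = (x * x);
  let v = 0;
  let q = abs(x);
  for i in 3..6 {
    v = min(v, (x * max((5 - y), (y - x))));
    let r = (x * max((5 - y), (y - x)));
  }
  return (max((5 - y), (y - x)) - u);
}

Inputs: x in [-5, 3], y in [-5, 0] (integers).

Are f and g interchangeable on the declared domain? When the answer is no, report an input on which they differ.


Consider the input x=-5, y=-5.
f: s = 10; u = 25; v = 0; [i=3]; v = -50; [i=4]; v = -50; [i=5]; v = -50; return 15
g: u = 25; v = 0; q = 5; [i=3]; v = -50; r = -50; [i=4]; v = -50; r = -50; [i=5]; v = -50; r = -50; return -15
15 != -15, so the rewrite changes behavior.
verdict: not equivalent; witness: x=-5, y=-5


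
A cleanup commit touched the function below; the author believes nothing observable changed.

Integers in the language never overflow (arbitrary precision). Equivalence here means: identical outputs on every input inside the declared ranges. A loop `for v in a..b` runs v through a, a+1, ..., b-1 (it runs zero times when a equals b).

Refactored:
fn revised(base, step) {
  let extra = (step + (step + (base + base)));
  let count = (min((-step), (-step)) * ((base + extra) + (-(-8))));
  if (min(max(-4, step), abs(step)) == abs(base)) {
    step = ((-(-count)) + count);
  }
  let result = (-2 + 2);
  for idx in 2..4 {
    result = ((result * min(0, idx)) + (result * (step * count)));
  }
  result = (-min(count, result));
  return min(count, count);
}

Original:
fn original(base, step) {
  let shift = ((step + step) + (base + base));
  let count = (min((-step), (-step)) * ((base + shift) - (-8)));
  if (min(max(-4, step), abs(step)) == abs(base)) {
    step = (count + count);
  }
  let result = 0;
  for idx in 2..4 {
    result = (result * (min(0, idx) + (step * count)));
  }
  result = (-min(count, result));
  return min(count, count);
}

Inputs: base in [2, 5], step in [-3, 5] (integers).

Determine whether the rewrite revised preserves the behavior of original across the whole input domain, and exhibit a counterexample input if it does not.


Side by side, the visible changes include: constant usage differs; local variable names differ; arithmetic usage differs.
Spot check at base=3, step=-3 — original: shift becomes 0; next count becomes 33; next (min(max(-4, step), abs(step)) == abs(base)) evaluates to false; next result becomes 0; next at idx=2:; next result becomes 0; next at idx=3:; next result becomes 0; next result becomes 0; next final value 33. revised: extra becomes 0; next count becomes 33; next (min(max(-4, step), abs(step)) == abs(base)) evaluates to false; next result becomes 0; next at idx=2:; next result becomes 0; next at idx=3:; next result becomes 0; next result becomes 0; next final value 33. Both give 33.
An exhaustive pass over the 36 declared inputs shows identical outputs.
verdict: equivalent


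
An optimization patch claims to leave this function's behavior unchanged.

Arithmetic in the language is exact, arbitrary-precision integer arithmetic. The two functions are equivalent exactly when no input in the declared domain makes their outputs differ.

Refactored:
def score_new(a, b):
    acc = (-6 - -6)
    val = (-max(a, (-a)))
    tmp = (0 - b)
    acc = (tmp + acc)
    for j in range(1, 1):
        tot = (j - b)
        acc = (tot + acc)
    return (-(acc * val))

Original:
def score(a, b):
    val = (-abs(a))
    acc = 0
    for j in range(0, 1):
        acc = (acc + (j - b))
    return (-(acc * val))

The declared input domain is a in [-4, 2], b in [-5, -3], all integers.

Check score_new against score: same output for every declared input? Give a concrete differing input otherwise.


This is a faithful refactor — constant usage differs, and local variable names differ, and arithmetic usage differs, and statement counts differ, and loop structure differs, and min/max/abs usage differs, but the computed results match everywhere.
As a probe, take a=-2, b=-3: score runs val := -2 | acc := 0 | iter j=0: | acc := 3 | result 6; score_new runs acc := 0 | val := -2 | tmp := 3 | acc := 3 | loop over j: empty range | result 6; both end at 6.
Sweeping the whole domain (21 inputs) finds no disagreement.
verdict: equivalent


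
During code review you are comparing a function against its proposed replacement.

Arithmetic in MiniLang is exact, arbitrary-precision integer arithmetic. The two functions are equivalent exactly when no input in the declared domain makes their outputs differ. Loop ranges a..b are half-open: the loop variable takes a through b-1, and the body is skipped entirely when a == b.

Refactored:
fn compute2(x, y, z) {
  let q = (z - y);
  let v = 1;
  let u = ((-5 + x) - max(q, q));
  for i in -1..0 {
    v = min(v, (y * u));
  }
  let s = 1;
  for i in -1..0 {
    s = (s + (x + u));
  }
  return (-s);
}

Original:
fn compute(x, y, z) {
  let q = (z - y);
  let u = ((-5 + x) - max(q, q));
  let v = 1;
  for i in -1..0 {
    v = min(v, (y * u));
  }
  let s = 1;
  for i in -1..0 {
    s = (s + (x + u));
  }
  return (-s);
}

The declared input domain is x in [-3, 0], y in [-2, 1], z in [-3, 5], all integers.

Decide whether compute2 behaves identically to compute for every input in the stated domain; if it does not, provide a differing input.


The two versions differ — the changes include same computation, different form.
Spot check at x=0, y=-1, z=-1 — compute: q = 0; u = -5; v = 1; [i=-1]; v = 1; s = 1; [i=-1]; s = -4; return 4. compute2: q = 0; v = 1; u = -5; [i=-1]; v = 1; s = 1; [i=-1]; s = -4; return 4. Both give 4.
Across all 144 domain points the two functions coincide.
verdict: equivalent


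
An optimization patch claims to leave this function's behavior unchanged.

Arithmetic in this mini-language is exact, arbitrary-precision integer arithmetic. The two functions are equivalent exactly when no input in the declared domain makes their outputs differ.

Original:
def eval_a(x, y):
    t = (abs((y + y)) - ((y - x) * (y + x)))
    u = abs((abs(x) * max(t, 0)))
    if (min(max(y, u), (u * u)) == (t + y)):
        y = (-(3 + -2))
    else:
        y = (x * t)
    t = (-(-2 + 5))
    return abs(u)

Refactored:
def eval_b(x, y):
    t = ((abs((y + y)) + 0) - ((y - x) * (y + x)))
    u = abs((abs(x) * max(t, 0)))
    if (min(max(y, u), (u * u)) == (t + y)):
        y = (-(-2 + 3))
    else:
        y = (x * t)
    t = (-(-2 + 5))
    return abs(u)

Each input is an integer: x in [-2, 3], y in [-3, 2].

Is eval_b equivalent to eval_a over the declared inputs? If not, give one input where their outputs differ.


Comparing the listings, the differences include: constant usage differs; arithmetic usage differs.
Tracing x=-2, y=0: eval_a: t := 4 | u := 8 | (min(max(y, u), (u * u)) == (t + y)): false | y := -8 | t := -3 | result 8 | eval_b: t := 4 | u := 8 | (min(max(y, u), (u * u)) == (t + y)): false | y := -8 | t := -3 | result 8 — matching result 8.
An exhaustive pass over the 36 declared inputs shows identical outputs.
verdict: equivalent


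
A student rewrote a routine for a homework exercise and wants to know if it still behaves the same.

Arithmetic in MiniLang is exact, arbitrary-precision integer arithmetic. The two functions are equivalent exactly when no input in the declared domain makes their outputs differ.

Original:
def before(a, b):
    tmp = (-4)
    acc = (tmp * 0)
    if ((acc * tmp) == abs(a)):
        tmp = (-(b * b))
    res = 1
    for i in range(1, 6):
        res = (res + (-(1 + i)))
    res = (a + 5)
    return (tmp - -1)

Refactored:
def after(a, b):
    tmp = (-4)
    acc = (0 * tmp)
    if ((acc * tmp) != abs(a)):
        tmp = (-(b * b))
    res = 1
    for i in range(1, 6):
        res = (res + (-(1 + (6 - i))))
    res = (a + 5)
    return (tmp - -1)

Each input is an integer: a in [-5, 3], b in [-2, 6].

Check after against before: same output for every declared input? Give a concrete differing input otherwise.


Take a=-5, b=-1.
before: tmp=-4, then acc=0, then ((acc * tmp) == abs(a)) is false, then res=1, then (i=1), then res=-1, then (i=2), then res=-4, then (i=3), then res=-8, then (i=4), then res=-13, then (i=5), then res=-19, then res=0, then returns -3
after: tmp=-4, then acc=0, then ((acc * tmp) != abs(a)) is true, then tmp=-1, then res=1, then (i=1), then res=-5, then (i=2), then res=-10, then (i=3), then res=-14, then (i=4), then res=-17, then (i=5), then res=-19, then res=0, then returns 0
-3 against 0: the behavior changed.
verdict: not equivalent; witness: a=-5, b=-1
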